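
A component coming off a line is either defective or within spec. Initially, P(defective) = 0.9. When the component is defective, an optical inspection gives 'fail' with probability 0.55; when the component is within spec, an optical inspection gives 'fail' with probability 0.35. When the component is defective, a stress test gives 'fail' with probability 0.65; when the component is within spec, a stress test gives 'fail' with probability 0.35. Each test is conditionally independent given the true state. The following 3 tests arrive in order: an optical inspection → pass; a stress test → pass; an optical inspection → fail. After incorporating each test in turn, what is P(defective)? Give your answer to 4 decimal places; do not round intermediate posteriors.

0.8406

After an optical inspection='pass': P(defective) = 0.45·0.9000 / (0.45·0.9000 + 0.65·0.1000) ≈ 0.8617
After a stress test='pass': P(defective) = 0.35·0.8617 / (0.35·0.8617 + 0.65·0.1383) ≈ 0.7704
After an optical inspection='fail': P(defective) = 0.55·0.7704 / (0.55·0.7704 + 0.35·0.2296) ≈ 0.8406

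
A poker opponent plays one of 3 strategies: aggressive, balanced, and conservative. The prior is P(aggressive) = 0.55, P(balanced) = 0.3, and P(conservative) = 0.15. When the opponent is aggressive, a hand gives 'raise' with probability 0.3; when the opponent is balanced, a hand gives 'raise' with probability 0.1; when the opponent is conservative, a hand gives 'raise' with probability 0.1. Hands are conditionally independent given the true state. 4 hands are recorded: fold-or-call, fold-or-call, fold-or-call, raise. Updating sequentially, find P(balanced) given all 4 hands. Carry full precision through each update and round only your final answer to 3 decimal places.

0.245

After 'fold-or-call': normaliser = 0.7·0.5500 + 0.9·0.3000 + 0.9·0.1500; P(aggressive) ≈ 0.4873, P(balanced) ≈ 0.3418, P(conservative) ≈ 0.1709
After 'fold-or-call': normaliser = 0.7·0.4873 + 0.9·0.3418 + 0.9·0.1709; P(aggressive) ≈ 0.4251, P(balanced) ≈ 0.3833, P(conservative) ≈ 0.1916
After 'fold-or-call': normaliser = 0.7·0.4251 + 0.9·0.3833 + 0.9·0.1916; P(aggressive) ≈ 0.3651, P(balanced) ≈ 0.4233, P(conservative) ≈ 0.2116
After 'raise': normaliser = 0.3·0.3651 + 0.1·0.4233 + 0.1·0.2116; P(aggressive) ≈ 0.6331, P(balanced) ≈ 0.2446, P(conservative) ≈ 0.1223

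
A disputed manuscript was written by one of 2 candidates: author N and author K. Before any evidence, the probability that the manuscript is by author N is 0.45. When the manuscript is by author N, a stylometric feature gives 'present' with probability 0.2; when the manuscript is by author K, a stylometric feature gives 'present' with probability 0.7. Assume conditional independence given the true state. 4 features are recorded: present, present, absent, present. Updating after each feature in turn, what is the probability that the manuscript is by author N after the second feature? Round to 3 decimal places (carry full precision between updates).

0.063

Apply Bayes' rule sequentially, carrying P(author N) forward.
After 'present': P(author N) = 0.2·0.4500 / (0.2·0.4500 + 0.7·0.5500) ≈ 0.1895
After 'present': P(author N) = 0.2·0.1895 / (0.2·0.1895 + 0.7·0.8105) ≈ 0.0626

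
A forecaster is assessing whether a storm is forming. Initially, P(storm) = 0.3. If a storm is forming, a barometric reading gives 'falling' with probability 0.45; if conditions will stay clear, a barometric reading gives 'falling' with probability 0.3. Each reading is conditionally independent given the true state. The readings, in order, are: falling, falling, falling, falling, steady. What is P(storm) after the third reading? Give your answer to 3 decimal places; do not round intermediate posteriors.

0.591

After 'falling': P(storm) = 0.45·0.3000 / (0.45·0.3000 + 0.3·0.7000) ≈ 0.3913
After 'falling': P(storm) = 0.45·0.3913 / (0.45·0.3913 + 0.3·0.6087) ≈ 0.4909
After 'falling': P(storm) = 0.45·0.4909 / (0.45·0.4909 + 0.3·0.5091) ≈ 0.5912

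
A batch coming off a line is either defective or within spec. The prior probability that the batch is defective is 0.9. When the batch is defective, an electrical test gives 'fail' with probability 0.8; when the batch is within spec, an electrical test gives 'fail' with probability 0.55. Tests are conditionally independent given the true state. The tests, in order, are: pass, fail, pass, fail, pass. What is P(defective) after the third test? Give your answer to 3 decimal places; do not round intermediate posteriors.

After 'pass': P(defective) = 0.2·0.9000 / (0.2·0.9000 + 0.45·0.1000) ≈ 0.8000
After 'fail': P(defective) = 0.8·0.8000 / (0.8·0.8000 + 0.55·0.2000) ≈ 0.8533
After 'pass': P(defective) = 0.2·0.8533 / (0.2·0.8533 + 0.45·0.1467) ≈ 0.7211

0.721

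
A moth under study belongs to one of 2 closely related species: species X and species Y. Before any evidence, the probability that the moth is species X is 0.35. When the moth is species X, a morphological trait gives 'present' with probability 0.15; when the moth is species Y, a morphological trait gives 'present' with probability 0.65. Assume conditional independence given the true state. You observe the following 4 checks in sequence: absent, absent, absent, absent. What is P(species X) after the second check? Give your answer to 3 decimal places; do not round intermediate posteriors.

0.761

After 'absent': P(species X) = 0.85·0.3500 / (0.85·0.3500 + 0.35·0.6500) ≈ 0.5667
After 'absent': P(species X) = 0.85·0.5667 / (0.85·0.5667 + 0.35·0.4333) ≈ 0.7605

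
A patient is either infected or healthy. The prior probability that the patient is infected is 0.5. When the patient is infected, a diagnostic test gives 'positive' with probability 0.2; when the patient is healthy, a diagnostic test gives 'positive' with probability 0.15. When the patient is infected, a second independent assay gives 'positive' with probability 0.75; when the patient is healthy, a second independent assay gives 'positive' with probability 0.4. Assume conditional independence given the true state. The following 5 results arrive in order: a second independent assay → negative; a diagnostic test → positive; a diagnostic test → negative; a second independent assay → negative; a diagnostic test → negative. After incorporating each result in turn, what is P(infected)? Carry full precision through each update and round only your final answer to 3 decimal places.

Apply Bayes' rule sequentially, carrying P(infected) forward.
After a second independent assay='negative': P(infected) = 0.25·0.5000 / (0.25·0.5000 + 0.6·0.5000) ≈ 0.2941
After a diagnostic test='positive': P(infected) = 0.2·0.2941 / (0.2·0.2941 + 0.15·0.7059) ≈ 0.3571
After a diagnostic test='negative': P(infected) = 0.8·0.3571 / (0.8·0.3571 + 0.85·0.6429) ≈ 0.3433
After a second independent assay='negative': P(infected) = 0.25·0.3433 / (0.25·0.3433 + 0.6·0.6567) ≈ 0.1789
After a diagnostic test='negative': P(infected) = 0.8·0.1789 / (0.8·0.1789 + 0.85·0.8211) ≈ 0.1702

0.170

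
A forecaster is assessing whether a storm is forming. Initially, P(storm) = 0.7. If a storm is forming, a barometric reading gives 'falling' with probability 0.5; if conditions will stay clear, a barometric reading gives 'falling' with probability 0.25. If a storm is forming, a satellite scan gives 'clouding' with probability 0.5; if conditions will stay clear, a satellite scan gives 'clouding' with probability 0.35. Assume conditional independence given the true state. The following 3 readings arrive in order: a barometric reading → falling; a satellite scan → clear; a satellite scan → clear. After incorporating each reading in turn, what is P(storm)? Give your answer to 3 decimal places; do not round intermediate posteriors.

Each posterior becomes the prior for the next update.
After a barometric reading='falling': P(storm) = 0.5·0.7000 / (0.5·0.7000 + 0.25·0.3000) ≈ 0.8235
After a satellite scan='clear': P(storm) = 0.5·0.8235 / (0.5·0.8235 + 0.65·0.1765) ≈ 0.7821
After a satellite scan='clear': P(storm) = 0.5·0.7821 / (0.5·0.7821 + 0.65·0.2179) ≈ 0.7341

0.734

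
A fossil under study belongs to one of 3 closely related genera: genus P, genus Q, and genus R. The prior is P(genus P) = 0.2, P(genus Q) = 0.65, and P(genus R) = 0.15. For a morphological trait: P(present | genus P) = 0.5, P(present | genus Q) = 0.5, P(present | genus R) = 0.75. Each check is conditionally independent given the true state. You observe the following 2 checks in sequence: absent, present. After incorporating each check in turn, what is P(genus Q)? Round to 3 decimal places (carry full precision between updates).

After 'absent': normaliser = 0.5·0.2000 + 0.5·0.6500 + 0.25·0.1500; P(genus P) ≈ 0.2162, P(genus Q) ≈ 0.7027, P(genus R) ≈ 0.0811
After 'present': normaliser = 0.5·0.2162 + 0.5·0.7027 + 0.75·0.0811; P(genus P) ≈ 0.2078, P(genus Q) ≈ 0.6753, P(genus R) ≈ 0.1169

0.675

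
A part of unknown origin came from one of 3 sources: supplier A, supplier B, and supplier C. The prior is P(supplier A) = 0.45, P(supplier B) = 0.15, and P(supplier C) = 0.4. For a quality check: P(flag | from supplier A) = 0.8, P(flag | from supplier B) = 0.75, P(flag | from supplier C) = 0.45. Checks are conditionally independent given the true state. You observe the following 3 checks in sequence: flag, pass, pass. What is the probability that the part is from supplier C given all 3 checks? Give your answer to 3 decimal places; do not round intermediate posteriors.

0.718

Each posterior becomes the prior for the next update.
After 'flag': normaliser = 0.8·0.4500 + 0.75·0.1500 + 0.45·0.4000; P(supplier A) ≈ 0.5517, P(supplier B) ≈ 0.1724, P(supplier C) ≈ 0.2759
After 'pass': normaliser = 0.2·0.5517 + 0.25·0.1724 + 0.55·0.2759; P(supplier A) ≈ 0.3616, P(supplier B) ≈ 0.1412, P(supplier C) ≈ 0.4972
After 'pass': normaliser = 0.2·0.3616 + 0.25·0.1412 + 0.55·0.4972; P(supplier A) ≈ 0.1898, P(supplier B) ≈ 0.0927, P(supplier C) ≈ 0.7176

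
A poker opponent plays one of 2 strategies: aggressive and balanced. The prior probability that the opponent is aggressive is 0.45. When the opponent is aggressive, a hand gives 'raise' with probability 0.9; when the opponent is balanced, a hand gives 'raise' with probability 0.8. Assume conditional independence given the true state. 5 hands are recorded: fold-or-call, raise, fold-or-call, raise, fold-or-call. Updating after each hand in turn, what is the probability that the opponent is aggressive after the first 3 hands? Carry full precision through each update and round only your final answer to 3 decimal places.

Each posterior becomes the prior for the next update.
After 'fold-or-call': P(aggressive) = 0.1·0.4500 / (0.1·0.4500 + 0.2·0.5500) ≈ 0.2903
After 'raise': P(aggressive) = 0.9·0.2903 / (0.9·0.2903 + 0.8·0.7097) ≈ 0.3152
After 'fold-or-call': P(aggressive) = 0.1·0.3152 / (0.1·0.3152 + 0.2·0.6848) ≈ 0.1871

0.187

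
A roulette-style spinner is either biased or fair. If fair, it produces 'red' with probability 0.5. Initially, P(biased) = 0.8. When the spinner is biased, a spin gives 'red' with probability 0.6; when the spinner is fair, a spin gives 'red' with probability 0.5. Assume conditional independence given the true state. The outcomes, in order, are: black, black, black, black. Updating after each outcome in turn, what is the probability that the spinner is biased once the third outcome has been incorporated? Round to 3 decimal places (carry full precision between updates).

0.672

After 'black': P(biased) = 0.4·0.8000 / (0.4·0.8000 + 0.5·0.2000) ≈ 0.7619
After 'black': P(biased) = 0.4·0.7619 / (0.4·0.7619 + 0.5·0.2381) ≈ 0.7191
After 'black': P(biased) = 0.4·0.7191 / (0.4·0.7191 + 0.5·0.2809) ≈ 0.6719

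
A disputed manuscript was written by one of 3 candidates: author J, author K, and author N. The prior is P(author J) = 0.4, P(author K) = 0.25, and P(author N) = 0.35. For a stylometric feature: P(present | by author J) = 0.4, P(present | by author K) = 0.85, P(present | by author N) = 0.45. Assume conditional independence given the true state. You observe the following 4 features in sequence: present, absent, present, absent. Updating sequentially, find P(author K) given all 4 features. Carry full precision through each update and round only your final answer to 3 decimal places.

Apply Bayes' rule sequentially, carrying P(author K) forward.
After 'present': normaliser = 0.4·0.4000 + 0.85·0.2500 + 0.45·0.3500; P(author J) ≈ 0.3019, P(author K) ≈ 0.4009, P(author N) ≈ 0.2972
After 'absent': normaliser = 0.6·0.3019 + 0.15·0.4009 + 0.55·0.2972; P(author J) ≈ 0.4476, P(author K) ≈ 0.1486, P(author N) ≈ 0.4038
After 'present': normaliser = 0.4·0.4476 + 0.85·0.1486 + 0.45·0.4038; P(author J) ≈ 0.3676, P(author K) ≈ 0.2593, P(author N) ≈ 0.3731
After 'absent': normaliser = 0.6·0.3676 + 0.15·0.2593 + 0.55·0.3731; P(author J) ≈ 0.4746, P(author K) ≈ 0.0837, P(author N) ≈ 0.4417

0.084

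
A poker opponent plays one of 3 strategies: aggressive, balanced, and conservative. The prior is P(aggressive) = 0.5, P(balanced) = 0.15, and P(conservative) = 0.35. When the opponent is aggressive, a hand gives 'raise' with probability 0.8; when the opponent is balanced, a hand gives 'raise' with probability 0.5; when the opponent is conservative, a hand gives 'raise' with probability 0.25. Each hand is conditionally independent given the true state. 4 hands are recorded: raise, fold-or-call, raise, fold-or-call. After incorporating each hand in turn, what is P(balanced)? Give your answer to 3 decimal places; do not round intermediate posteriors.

0.272

After 'raise': normaliser = 0.8·0.5000 + 0.5·0.1500 + 0.25·0.3500; P(aggressive) ≈ 0.7111, P(balanced) ≈ 0.1333, P(conservative) ≈ 0.1556
After 'fold-or-call': normaliser = 0.2·0.7111 + 0.5·0.1333 + 0.75·0.1556; P(aggressive) ≈ 0.4369, P(balanced) ≈ 0.2048, P(conservative) ≈ 0.3584
After 'raise': normaliser = 0.8·0.4369 + 0.5·0.2048 + 0.25·0.3584; P(aggressive) ≈ 0.6454, P(balanced) ≈ 0.1891, P(conservative) ≈ 0.1655
After 'fold-or-call': normaliser = 0.2·0.6454 + 0.5·0.1891 + 0.75·0.1655; P(aggressive) ≈ 0.3712, P(balanced) ≈ 0.2719, P(conservative) ≈ 0.3569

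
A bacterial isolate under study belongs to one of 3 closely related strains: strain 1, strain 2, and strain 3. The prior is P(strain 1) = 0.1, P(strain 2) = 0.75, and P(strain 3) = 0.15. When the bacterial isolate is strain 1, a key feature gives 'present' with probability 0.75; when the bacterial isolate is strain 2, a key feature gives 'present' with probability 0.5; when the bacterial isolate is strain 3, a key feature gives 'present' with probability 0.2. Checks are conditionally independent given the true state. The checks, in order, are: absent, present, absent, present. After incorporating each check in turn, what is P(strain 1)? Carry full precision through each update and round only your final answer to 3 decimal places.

Each posterior becomes the prior for the next update.
After 'absent': normaliser = 0.25·0.1000 + 0.5·0.7500 + 0.8·0.1500; P(strain 1) ≈ 0.0481, P(strain 2) ≈ 0.7212, P(strain 3) ≈ 0.2308
After 'present': normaliser = 0.75·0.0481 + 0.5·0.7212 + 0.2·0.2308; P(strain 1) ≈ 0.0814, P(strain 2) ≈ 0.8143, P(strain 3) ≈ 0.1042
After 'absent': normaliser = 0.25·0.0814 + 0.5·0.8143 + 0.8·0.1042; P(strain 1) ≈ 0.0398, P(strain 2) ≈ 0.7969, P(strain 3) ≈ 0.1632
After 'present': normaliser = 0.75·0.0398 + 0.5·0.7969 + 0.2·0.1632; P(strain 1) ≈ 0.0648, P(strain 2) ≈ 0.8644, P(strain 3) ≈ 0.0708

0.065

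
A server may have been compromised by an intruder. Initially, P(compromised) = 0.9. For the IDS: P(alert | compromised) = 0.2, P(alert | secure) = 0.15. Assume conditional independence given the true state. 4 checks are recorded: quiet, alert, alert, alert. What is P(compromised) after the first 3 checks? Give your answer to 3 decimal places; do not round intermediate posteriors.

0.938

After 'quiet': P(compromised) = 0.8·0.9000 / (0.8·0.9000 + 0.85·0.1000) ≈ 0.8944
After 'alert': P(compromised) = 0.2·0.8944 / (0.2·0.8944 + 0.15·0.1056) ≈ 0.9187
After 'alert': P(compromised) = 0.2·0.9187 / (0.2·0.9187 + 0.15·0.0813) ≈ 0.9377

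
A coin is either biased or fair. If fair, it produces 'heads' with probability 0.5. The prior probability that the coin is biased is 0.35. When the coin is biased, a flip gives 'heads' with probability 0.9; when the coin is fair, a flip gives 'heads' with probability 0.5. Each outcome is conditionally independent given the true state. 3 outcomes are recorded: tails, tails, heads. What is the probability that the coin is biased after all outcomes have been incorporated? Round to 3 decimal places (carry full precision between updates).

0.037

After 'tails': P(biased) = 0.1·0.3500 / (0.1·0.3500 + 0.5·0.6500) ≈ 0.0972
After 'tails': P(biased) = 0.1·0.0972 / (0.1·0.0972 + 0.5·0.9028) ≈ 0.0211
After 'heads': P(biased) = 0.9·0.0211 / (0.9·0.0211 + 0.5·0.9789) ≈ 0.0373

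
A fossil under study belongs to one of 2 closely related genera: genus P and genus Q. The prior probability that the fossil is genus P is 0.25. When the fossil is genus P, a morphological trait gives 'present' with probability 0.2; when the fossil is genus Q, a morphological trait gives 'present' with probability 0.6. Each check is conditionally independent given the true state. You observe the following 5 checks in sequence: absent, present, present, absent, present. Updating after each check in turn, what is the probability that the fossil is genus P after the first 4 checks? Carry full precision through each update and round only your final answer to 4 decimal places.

Each posterior becomes the prior for the next update.
After 'absent': P(genus P) = 0.8·0.2500 / (0.8·0.2500 + 0.4·0.7500) ≈ 0.4000
After 'present': P(genus P) = 0.2·0.4000 / (0.2·0.4000 + 0.6·0.6000) ≈ 0.1818
After 'present': P(genus P) = 0.2·0.1818 / (0.2·0.1818 + 0.6·0.8182) ≈ 0.0690
After 'absent': P(genus P) = 0.8·0.0690 / (0.8·0.0690 + 0.4·0.9310) ≈ 0.1290

0.1290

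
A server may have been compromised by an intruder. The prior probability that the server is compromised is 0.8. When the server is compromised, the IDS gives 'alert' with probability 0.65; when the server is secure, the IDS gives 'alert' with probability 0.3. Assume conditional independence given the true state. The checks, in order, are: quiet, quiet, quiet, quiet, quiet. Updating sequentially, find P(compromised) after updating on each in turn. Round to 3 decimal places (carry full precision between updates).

0.111

After 'quiet': P(compromised) = 0.35·0.8000 / (0.35·0.8000 + 0.7·0.2000) ≈ 0.6667
After 'quiet': P(compromised) = 0.35·0.6667 / (0.35·0.6667 + 0.7·0.3333) ≈ 0.5000
After 'quiet': P(compromised) = 0.35·0.5000 / (0.35·0.5000 + 0.7·0.5000) ≈ 0.3333
After 'quiet': P(compromised) = 0.35·0.3333 / (0.35·0.3333 + 0.7·0.6667) ≈ 0.2000
After 'quiet': P(compromised) = 0.35·0.2000 / (0.35·0.2000 + 0.7·0.8000) ≈ 0.1111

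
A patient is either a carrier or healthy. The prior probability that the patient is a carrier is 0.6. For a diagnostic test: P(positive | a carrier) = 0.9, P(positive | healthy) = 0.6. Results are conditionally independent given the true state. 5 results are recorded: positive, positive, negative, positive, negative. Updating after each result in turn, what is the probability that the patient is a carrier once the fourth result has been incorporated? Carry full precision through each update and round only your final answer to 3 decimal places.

After 'positive': P(carrier) = 0.9·0.6000 / (0.9·0.6000 + 0.6·0.4000) ≈ 0.6923
After 'positive': P(carrier) = 0.9·0.6923 / (0.9·0.6923 + 0.6·0.3077) ≈ 0.7714
After 'negative': P(carrier) = 0.1·0.7714 / (0.1·0.7714 + 0.4·0.2286) ≈ 0.4576
After 'positive': P(carrier) = 0.9·0.4576 / (0.9·0.4576 + 0.6·0.5424) ≈ 0.5586

0.559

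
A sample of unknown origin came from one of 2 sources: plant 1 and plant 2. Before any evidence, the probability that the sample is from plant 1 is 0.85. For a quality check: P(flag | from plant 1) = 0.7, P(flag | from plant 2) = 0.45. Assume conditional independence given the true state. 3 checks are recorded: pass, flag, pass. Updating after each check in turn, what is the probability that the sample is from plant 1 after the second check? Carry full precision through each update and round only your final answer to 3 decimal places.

After 'pass': P(plant 1) = 0.3·0.8500 / (0.3·0.8500 + 0.55·0.1500) ≈ 0.7556
After 'flag': P(plant 1) = 0.7·0.7556 / (0.7·0.7556 + 0.45·0.2444) ≈ 0.8278

0.828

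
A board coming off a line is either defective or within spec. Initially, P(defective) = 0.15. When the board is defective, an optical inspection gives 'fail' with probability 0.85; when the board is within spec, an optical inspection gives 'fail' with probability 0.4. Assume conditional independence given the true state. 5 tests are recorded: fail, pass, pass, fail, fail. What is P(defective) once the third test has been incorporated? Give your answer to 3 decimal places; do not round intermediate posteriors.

After 'fail': P(defective) = 0.85·0.1500 / (0.85·0.1500 + 0.4·0.8500) ≈ 0.2727
After 'pass': P(defective) = 0.15·0.2727 / (0.15·0.2727 + 0.6·0.7273) ≈ 0.0857
After 'pass': P(defective) = 0.15·0.0857 / (0.15·0.0857 + 0.6·0.9143) ≈ 0.0229

0.023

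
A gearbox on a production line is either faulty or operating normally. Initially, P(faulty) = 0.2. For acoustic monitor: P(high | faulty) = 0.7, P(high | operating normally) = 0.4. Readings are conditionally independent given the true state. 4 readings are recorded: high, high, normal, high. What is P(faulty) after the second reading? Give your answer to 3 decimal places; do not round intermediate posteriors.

0.434

After 'high': P(faulty) = 0.7·0.2000 / (0.7·0.2000 + 0.4·0.8000) ≈ 0.3043
After 'high': P(faulty) = 0.7·0.3043 / (0.7·0.3043 + 0.4·0.6957) ≈ 0.4336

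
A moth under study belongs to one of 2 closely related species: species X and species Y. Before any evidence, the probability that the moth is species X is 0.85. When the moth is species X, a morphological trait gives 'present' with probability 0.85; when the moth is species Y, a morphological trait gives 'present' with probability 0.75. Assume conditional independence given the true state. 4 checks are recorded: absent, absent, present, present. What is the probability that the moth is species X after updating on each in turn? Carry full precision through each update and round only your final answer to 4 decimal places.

0.7238

After 'absent': P(species X) = 0.15·0.8500 / (0.15·0.8500 + 0.25·0.1500) ≈ 0.7727
After 'absent': P(species X) = 0.15·0.7727 / (0.15·0.7727 + 0.25·0.2273) ≈ 0.6711
After 'present': P(species X) = 0.85·0.6711 / (0.85·0.6711 + 0.75·0.3289) ≈ 0.6981
After 'present': P(species X) = 0.85·0.6981 / (0.85·0.6981 + 0.75·0.3019) ≈ 0.7238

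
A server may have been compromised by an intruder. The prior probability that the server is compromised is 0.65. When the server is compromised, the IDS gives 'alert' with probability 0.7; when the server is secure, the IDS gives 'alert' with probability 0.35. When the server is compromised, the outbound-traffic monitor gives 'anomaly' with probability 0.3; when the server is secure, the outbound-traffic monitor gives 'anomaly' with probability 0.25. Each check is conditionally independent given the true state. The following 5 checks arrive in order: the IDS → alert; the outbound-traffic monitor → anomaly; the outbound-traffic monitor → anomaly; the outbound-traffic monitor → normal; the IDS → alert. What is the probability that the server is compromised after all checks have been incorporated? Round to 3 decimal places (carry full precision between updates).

0.909

After the IDS='alert': P(compromised) = 0.7·0.6500 / (0.7·0.6500 + 0.35·0.3500) ≈ 0.7879
After the outbound-traffic monitor='anomaly': P(compromised) = 0.3·0.7879 / (0.3·0.7879 + 0.25·0.2121) ≈ 0.8168
After the outbound-traffic monitor='anomaly': P(compromised) = 0.3·0.8168 / (0.3·0.8168 + 0.25·0.1832) ≈ 0.8425
After the outbound-traffic monitor='normal': P(compromised) = 0.7·0.8425 / (0.7·0.8425 + 0.75·0.1575) ≈ 0.8331
After the IDS='alert': P(compromised) = 0.7·0.8331 / (0.7·0.8331 + 0.35·0.1669) ≈ 0.9090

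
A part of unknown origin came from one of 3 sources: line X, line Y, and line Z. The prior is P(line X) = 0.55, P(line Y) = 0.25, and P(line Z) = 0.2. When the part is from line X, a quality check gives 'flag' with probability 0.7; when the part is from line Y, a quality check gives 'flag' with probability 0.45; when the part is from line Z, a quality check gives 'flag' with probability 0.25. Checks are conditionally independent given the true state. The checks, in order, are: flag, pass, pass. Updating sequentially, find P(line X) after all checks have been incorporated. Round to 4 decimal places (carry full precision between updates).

After 'flag': normaliser = 0.7·0.5500 + 0.45·0.2500 + 0.25·0.2000; P(line X) ≈ 0.7032, P(line Y) ≈ 0.2055, P(line Z) ≈ 0.0913
After 'pass': normaliser = 0.3·0.7032 + 0.55·0.2055 + 0.75·0.0913; P(line X) ≈ 0.5375, P(line Y) ≈ 0.2880, P(line Z) ≈ 0.1745
After 'pass': normaliser = 0.3·0.5375 + 0.55·0.2880 + 0.75·0.1745; P(line X) ≈ 0.3579, P(line Y) ≈ 0.3515, P(line Z) ≈ 0.2905

0.3579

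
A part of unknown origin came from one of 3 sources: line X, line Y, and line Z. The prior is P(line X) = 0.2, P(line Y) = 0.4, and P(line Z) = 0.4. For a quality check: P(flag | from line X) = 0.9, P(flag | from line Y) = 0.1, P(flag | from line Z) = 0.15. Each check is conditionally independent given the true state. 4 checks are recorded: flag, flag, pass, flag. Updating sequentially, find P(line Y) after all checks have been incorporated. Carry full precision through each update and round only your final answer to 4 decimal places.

After 'flag': normaliser = 0.9·0.2000 + 0.1·0.4000 + 0.15·0.4000; P(line X) ≈ 0.6429, P(line Y) ≈ 0.1429, P(line Z) ≈ 0.2143
After 'flag': normaliser = 0.9·0.6429 + 0.1·0.1429 + 0.15·0.2143; P(line X) ≈ 0.9257, P(line Y) ≈ 0.0229, P(line Z) ≈ 0.0514
After 'pass': normaliser = 0.1·0.9257 + 0.9·0.0229 + 0.85·0.0514; P(line X) ≈ 0.5902, P(line Y) ≈ 0.1311, P(line Z) ≈ 0.2787
After 'flag': normaliser = 0.9·0.5902 + 0.1·0.1311 + 0.15·0.2787; P(line X) ≈ 0.9063, P(line Y) ≈ 0.0224, P(line Z) ≈ 0.0713

0.0224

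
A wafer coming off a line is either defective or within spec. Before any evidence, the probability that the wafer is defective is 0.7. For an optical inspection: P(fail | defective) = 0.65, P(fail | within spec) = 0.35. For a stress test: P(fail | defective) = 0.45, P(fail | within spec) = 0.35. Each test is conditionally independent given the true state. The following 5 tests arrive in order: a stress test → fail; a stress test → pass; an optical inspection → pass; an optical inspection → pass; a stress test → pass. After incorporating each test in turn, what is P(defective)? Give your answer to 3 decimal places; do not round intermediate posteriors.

0.384

After a stress test='fail': P(defective) = 0.45·0.7000 / (0.45·0.7000 + 0.35·0.3000) ≈ 0.7500
After a stress test='pass': P(defective) = 0.55·0.7500 / (0.55·0.7500 + 0.65·0.2500) ≈ 0.7174
After an optical inspection='pass': P(defective) = 0.35·0.7174 / (0.35·0.7174 + 0.65·0.2826) ≈ 0.5775
After an optical inspection='pass': P(defective) = 0.35·0.5775 / (0.35·0.5775 + 0.65·0.4225) ≈ 0.4240
After a stress test='pass': P(defective) = 0.55·0.4240 / (0.55·0.4240 + 0.65·0.5760) ≈ 0.3838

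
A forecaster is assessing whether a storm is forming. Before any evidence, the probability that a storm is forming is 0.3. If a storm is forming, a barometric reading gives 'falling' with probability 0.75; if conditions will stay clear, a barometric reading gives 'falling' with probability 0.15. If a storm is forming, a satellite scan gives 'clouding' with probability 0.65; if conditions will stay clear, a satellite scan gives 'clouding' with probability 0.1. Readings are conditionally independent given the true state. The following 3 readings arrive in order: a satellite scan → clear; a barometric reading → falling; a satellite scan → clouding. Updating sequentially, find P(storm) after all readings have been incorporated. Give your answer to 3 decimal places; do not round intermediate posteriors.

After a satellite scan='clear': P(storm) = 0.35·0.3000 / (0.35·0.3000 + 0.9·0.7000) ≈ 0.1429
After a barometric reading='falling': P(storm) = 0.75·0.1429 / (0.75·0.1429 + 0.15·0.8571) ≈ 0.4545
After a satellite scan='clouding': P(storm) = 0.65·0.4545 / (0.65·0.4545 + 0.1·0.5455) ≈ 0.8442

0.844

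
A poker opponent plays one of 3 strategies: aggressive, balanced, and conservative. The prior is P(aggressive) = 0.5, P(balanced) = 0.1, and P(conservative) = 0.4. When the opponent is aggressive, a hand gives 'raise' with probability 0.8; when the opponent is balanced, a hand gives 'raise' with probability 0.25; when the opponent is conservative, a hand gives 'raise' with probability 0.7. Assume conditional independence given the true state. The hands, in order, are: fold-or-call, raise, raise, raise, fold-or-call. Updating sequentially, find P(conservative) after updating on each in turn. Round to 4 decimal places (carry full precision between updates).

After 'fold-or-call': normaliser = 0.2·0.5000 + 0.75·0.1000 + 0.3·0.4000; P(aggressive) ≈ 0.3390, P(balanced) ≈ 0.2542, P(conservative) ≈ 0.4068
After 'raise': normaliser = 0.8·0.3390 + 0.25·0.2542 + 0.7·0.4068; P(aggressive) ≈ 0.4378, P(balanced) ≈ 0.1026, P(conservative) ≈ 0.4596
After 'raise': normaliser = 0.8·0.4378 + 0.25·0.1026 + 0.7·0.4596; P(aggressive) ≈ 0.5020, P(balanced) ≈ 0.0368, P(conservative) ≈ 0.4612
After 'raise': normaliser = 0.8·0.5020 + 0.25·0.0368 + 0.7·0.4612; P(aggressive) ≈ 0.5474, P(balanced) ≈ 0.0125, P(conservative) ≈ 0.4401
After 'fold-or-call': normaliser = 0.2·0.5474 + 0.75·0.0125 + 0.3·0.4401; P(aggressive) ≈ 0.4364, P(balanced) ≈ 0.0375, P(conservative) ≈ 0.5262

0.5262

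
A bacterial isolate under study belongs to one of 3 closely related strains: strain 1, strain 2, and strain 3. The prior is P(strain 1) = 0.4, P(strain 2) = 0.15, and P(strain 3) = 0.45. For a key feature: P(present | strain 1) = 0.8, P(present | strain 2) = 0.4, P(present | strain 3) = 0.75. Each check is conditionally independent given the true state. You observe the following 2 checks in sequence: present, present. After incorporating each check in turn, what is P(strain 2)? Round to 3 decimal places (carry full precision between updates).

Apply Bayes' rule sequentially, carrying P(strain 2) forward.
After 'present': normaliser = 0.8·0.4000 + 0.4·0.1500 + 0.75·0.4500; P(strain 1) ≈ 0.4460, P(strain 2) ≈ 0.0836, P(strain 3) ≈ 0.4704
After 'present': normaliser = 0.8·0.4460 + 0.4·0.0836 + 0.75·0.4704; P(strain 1) ≈ 0.4802, P(strain 2) ≈ 0.0450, P(strain 3) ≈ 0.4748

0.045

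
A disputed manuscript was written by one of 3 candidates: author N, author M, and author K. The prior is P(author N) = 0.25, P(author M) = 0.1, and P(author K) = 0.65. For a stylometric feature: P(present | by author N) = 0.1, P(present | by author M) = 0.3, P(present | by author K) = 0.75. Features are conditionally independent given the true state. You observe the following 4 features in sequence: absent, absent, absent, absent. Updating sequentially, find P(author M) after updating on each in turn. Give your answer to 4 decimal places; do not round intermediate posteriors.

After 'absent': normaliser = 0.9·0.2500 + 0.7·0.1000 + 0.25·0.6500; P(author N) ≈ 0.4918, P(author M) ≈ 0.1530, P(author K) ≈ 0.3552
After 'absent': normaliser = 0.9·0.4918 + 0.7·0.1530 + 0.25·0.3552; P(author N) ≈ 0.6932, P(author M) ≈ 0.1677, P(author K) ≈ 0.1391
After 'absent': normaliser = 0.9·0.6932 + 0.7·0.1677 + 0.25·0.1391; P(author N) ≈ 0.8039, P(author M) ≈ 0.1513, P(author K) ≈ 0.0448
After 'absent': normaliser = 0.9·0.8039 + 0.7·0.1513 + 0.25·0.0448; P(author N) ≈ 0.8607, P(author M) ≈ 0.1260, P(author K) ≈ 0.0133

0.1260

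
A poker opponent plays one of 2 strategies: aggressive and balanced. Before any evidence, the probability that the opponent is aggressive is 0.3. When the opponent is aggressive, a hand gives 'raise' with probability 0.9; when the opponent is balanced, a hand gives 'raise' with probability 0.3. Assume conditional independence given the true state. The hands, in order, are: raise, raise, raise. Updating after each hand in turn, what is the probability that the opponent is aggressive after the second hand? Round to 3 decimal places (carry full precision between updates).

0.794

Apply Bayes' rule sequentially, carrying P(aggressive) forward.
After 'raise': P(aggressive) = 0.9·0.3000 / (0.9·0.3000 + 0.3·0.7000) ≈ 0.5625
After 'raise': P(aggressive) = 0.9·0.5625 / (0.9·0.5625 + 0.3·0.4375) ≈ 0.7941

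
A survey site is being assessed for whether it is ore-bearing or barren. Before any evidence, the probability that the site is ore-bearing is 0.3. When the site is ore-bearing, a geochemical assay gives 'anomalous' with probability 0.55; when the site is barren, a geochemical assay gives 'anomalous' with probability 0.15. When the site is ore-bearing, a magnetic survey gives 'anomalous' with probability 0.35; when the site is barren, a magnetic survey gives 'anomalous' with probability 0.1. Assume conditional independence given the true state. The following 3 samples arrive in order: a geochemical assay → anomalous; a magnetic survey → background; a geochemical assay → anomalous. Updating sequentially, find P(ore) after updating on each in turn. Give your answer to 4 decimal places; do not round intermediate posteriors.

0.8063

Each posterior becomes the prior for the next update.
After a geochemical assay='anomalous': P(ore) = 0.55·0.3000 / (0.55·0.3000 + 0.15·0.7000) ≈ 0.6111
After a magnetic survey='background': P(ore) = 0.65·0.6111 / (0.65·0.6111 + 0.9·0.3889) ≈ 0.5316
After a geochemical assay='anomalous': P(ore) = 0.55·0.5316 / (0.55·0.5316 + 0.15·0.4684) ≈ 0.8063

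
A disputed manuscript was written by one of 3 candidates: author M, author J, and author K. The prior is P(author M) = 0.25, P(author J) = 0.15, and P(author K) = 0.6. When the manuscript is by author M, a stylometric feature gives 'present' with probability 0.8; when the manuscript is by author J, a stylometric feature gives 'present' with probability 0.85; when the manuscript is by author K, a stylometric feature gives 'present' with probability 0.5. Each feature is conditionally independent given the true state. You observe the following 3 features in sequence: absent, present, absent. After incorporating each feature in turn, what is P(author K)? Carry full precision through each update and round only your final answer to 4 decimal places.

0.8734

After 'absent': normaliser = 0.2·0.2500 + 0.15·0.1500 + 0.5·0.6000; P(author M) ≈ 0.1342, P(author J) ≈ 0.0604, P(author K) ≈ 0.8054
After 'present': normaliser = 0.8·0.1342 + 0.85·0.0604 + 0.5·0.8054; P(author M) ≈ 0.1913, P(author J) ≈ 0.0915, P(author K) ≈ 0.7173
After 'absent': normaliser = 0.2·0.1913 + 0.15·0.0915 + 0.5·0.7173; P(author M) ≈ 0.0932, P(author J) ≈ 0.0334, P(author K) ≈ 0.8734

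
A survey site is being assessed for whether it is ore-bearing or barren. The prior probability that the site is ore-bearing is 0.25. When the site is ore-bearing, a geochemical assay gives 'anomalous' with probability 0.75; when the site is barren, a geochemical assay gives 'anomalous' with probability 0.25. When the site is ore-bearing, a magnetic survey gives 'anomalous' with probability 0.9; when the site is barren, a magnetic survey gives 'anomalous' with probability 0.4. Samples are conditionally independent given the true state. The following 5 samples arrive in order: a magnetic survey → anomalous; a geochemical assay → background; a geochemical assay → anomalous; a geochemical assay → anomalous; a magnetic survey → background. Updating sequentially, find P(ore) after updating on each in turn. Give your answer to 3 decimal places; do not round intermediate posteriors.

0.273

After a magnetic survey='anomalous': P(ore) = 0.9·0.2500 / (0.9·0.2500 + 0.4·0.7500) ≈ 0.4286
After a geochemical assay='background': P(ore) = 0.25·0.4286 / (0.25·0.4286 + 0.75·0.5714) ≈ 0.2000
After a geochemical assay='anomalous': P(ore) = 0.75·0.2000 / (0.75·0.2000 + 0.25·0.8000) ≈ 0.4286
After a geochemical assay='anomalous': P(ore) = 0.75·0.4286 / (0.75·0.4286 + 0.25·0.5714) ≈ 0.6923
After a magnetic survey='background': P(ore) = 0.1·0.6923 / (0.1·0.6923 + 0.6·0.3077) ≈ 0.2727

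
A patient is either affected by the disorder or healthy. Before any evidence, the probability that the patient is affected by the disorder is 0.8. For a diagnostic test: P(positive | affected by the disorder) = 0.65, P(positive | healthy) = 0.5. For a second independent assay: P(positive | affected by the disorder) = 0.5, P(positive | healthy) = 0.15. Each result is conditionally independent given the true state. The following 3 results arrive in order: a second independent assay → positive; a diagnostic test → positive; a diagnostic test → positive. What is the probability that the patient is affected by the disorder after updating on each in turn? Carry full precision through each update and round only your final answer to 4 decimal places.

After a second independent assay='positive': P(affected) = 0.5·0.8000 / (0.5·0.8000 + 0.15·0.2000) ≈ 0.9302
After a diagnostic test='positive': P(affected) = 0.65·0.9302 / (0.65·0.9302 + 0.5·0.0698) ≈ 0.9455
After a diagnostic test='positive': P(affected) = 0.65·0.9455 / (0.65·0.9455 + 0.5·0.0545) ≈ 0.9575

0.9575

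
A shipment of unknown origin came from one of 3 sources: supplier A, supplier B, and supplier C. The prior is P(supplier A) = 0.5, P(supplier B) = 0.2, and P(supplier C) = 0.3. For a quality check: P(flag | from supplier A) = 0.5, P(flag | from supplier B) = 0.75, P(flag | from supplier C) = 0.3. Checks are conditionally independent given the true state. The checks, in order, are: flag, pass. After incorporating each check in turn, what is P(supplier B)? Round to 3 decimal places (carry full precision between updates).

Each posterior becomes the prior for the next update.
After 'flag': normaliser = 0.5·0.5000 + 0.75·0.2000 + 0.3·0.3000; P(supplier A) ≈ 0.5102, P(supplier B) ≈ 0.3061, P(supplier C) ≈ 0.1837
After 'pass': normaliser = 0.5·0.5102 + 0.25·0.3061 + 0.7·0.1837; P(supplier A) ≈ 0.5543, P(supplier B) ≈ 0.1663, P(supplier C) ≈ 0.2794

0.166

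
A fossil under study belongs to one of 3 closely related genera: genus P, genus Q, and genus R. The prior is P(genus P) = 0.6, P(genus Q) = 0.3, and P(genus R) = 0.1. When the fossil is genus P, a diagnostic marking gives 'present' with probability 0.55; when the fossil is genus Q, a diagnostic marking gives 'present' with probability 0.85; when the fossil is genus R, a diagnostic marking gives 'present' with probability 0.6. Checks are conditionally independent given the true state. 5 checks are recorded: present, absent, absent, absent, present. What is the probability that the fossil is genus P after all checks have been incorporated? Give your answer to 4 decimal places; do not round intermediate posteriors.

0.8449

After 'present': normaliser = 0.55·0.6000 + 0.85·0.3000 + 0.6·0.1000; P(genus P) ≈ 0.5116, P(genus Q) ≈ 0.3953, P(genus R) ≈ 0.0930
After 'absent': normaliser = 0.45·0.5116 + 0.15·0.3953 + 0.4·0.0930; P(genus P) ≈ 0.7046, P(genus Q) ≈ 0.1815, P(genus R) ≈ 0.1139
After 'absent': normaliser = 0.45·0.7046 + 0.15·0.1815 + 0.4·0.1139; P(genus P) ≈ 0.8133, P(genus Q) ≈ 0.0698, P(genus R) ≈ 0.1168
After 'absent': normaliser = 0.45·0.8133 + 0.15·0.0698 + 0.4·0.1168; P(genus P) ≈ 0.8648, P(genus Q) ≈ 0.0248, P(genus R) ≈ 0.1104
After 'present': normaliser = 0.55·0.8648 + 0.85·0.0248 + 0.6·0.1104; P(genus P) ≈ 0.8449, P(genus Q) ≈ 0.0374, P(genus R) ≈ 0.1177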